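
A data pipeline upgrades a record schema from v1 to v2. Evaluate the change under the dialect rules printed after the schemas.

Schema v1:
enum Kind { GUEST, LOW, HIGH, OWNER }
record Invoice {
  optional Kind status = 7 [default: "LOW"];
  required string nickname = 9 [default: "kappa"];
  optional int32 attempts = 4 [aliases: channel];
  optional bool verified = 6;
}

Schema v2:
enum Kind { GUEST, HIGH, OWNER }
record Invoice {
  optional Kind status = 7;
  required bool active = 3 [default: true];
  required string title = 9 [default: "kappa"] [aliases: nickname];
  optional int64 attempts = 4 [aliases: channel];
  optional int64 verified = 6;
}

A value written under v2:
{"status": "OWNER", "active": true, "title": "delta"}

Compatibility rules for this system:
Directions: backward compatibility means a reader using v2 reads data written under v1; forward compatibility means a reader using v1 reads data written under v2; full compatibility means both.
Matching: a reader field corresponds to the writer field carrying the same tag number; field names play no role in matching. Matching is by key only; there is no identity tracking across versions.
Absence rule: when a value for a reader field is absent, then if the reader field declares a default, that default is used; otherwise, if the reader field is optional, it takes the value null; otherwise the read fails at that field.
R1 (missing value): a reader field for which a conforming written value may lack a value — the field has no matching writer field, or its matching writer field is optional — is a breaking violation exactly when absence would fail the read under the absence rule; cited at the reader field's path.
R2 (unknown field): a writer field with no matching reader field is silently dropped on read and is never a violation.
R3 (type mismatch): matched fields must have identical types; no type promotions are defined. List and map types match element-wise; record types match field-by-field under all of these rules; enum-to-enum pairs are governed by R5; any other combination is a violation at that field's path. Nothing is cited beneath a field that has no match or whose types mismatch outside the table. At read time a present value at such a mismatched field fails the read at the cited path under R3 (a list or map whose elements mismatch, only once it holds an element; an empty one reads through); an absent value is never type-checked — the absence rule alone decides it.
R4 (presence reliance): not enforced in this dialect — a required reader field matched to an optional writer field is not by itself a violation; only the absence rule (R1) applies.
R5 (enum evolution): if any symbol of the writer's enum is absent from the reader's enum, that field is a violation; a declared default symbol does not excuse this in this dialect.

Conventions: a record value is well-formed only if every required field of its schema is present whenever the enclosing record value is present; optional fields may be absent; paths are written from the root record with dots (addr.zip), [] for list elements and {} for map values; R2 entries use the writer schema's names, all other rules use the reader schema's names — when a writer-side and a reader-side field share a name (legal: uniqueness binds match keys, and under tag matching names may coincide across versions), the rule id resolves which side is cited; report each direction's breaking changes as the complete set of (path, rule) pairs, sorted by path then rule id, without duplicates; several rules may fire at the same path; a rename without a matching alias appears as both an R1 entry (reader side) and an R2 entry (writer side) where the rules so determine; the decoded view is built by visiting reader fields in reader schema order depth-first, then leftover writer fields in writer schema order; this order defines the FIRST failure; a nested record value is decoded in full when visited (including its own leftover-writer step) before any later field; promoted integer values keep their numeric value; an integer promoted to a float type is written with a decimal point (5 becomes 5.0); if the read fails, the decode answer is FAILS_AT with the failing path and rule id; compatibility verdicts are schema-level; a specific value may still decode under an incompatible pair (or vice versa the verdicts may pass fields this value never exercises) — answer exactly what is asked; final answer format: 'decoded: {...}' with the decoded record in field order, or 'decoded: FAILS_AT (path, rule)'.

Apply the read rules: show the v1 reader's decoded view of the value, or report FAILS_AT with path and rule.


each type pair in Invoice: writer, then reader
decode (reader v1):
  status := "OWNER"
  nickname := "delta" (from writer title)
  attempts := null (missing; optional => null)
  verified := null (missing; optional => null)
  writer active: no reader field; dropped
  => decoded: {"status": "OWNER", "nickname": "delta", "attempts": null, "verified": null}
remaining Invoice differences; none change what is asked:
  field attempts in record Invoice: type int32 changed to int64 -> matters for Invoice compatibility verdicts, not for this value's decode
  renamed field nickname to title in record Invoice (alias nickname declared on the renamed field) -> triggers nothing under the printed rules; the Invoice answer is the same either way
  enum Kind (field status in record Invoice): symbol LOW removed (the field default referencing it is cleared) -> matters for Invoice compatibility verdicts, not for this value's decode
  field verified in record Invoice: type bool changed to int64 -> matters for Invoice compatibility verdicts, not for this value's decode
  added field active to record Invoice: required bool, tag 3, default true (in v2 it sits immediately before title) -> triggers nothing under the printed rules; the Invoice answer is the same either way

decoded: {"status": "OWNER", "nickname": "delta", "attempts": null, "verified": null}


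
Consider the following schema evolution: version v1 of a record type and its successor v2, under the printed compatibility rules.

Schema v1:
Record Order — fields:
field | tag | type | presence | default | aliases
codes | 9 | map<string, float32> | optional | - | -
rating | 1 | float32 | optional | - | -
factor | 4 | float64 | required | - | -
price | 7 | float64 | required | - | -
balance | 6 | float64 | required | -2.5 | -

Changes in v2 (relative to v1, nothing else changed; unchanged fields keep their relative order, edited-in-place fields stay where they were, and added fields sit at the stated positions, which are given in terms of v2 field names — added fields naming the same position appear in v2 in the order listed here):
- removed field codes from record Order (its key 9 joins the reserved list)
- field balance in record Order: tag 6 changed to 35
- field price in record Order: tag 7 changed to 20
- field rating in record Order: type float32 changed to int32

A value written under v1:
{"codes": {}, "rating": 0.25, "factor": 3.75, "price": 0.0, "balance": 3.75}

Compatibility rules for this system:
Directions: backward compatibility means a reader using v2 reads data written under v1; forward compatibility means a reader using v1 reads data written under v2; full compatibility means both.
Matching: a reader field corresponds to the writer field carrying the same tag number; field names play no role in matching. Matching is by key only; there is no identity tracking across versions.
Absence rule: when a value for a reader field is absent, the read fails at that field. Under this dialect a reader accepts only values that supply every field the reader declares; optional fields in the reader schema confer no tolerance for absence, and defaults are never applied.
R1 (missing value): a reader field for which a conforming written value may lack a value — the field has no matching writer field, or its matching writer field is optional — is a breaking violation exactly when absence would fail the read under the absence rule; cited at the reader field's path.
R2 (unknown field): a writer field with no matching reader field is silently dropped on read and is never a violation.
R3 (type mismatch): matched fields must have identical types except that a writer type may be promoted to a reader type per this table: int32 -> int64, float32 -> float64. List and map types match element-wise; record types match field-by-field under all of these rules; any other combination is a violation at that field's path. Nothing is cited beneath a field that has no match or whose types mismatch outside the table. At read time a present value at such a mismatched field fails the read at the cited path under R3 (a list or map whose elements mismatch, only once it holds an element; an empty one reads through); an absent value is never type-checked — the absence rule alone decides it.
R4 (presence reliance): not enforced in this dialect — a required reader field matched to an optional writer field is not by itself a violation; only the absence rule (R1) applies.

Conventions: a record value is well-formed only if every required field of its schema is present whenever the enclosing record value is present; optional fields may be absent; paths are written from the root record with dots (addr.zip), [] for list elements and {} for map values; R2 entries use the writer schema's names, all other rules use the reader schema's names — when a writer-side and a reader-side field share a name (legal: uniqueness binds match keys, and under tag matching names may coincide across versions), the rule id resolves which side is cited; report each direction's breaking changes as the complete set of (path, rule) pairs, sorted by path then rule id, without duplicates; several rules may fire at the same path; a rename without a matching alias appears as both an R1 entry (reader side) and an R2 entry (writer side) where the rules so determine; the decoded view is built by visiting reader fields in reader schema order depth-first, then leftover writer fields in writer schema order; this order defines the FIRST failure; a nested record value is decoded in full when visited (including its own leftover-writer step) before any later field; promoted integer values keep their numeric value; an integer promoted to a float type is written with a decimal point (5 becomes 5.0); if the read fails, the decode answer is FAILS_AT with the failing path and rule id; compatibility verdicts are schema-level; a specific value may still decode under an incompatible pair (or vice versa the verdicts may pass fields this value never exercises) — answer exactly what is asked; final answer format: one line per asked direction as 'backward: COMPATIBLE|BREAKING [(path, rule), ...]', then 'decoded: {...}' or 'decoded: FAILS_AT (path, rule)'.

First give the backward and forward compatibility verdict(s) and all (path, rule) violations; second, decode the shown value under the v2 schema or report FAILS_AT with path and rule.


in Order below, arrows point writer -> reader
backward for Order (reader v2, writer v1):
  rating <- rating (float32 -> int32, writer optional)
  factor <- factor (float64 -> float64, writer required)
  price: no writer-side match
  balance: no writer-side match
  codes (writer side), unknown to reader
  price (writer side), unknown to reader
  balance (writer side), unknown to reader
  R1 fires at balance
  R1 fires at price
  R1 fires at rating
  R3 fires at rating
  => backward verdict for Order: BREAKING, 4 violation(s)
forward for Order (reader v1, writer v2):
  codes: no writer-side match
  rating <- rating (int32 -> float32, writer optional)
  factor <- factor (float64 -> float64, writer required)
  price: no writer-side match
  balance: no writer-side match
  price (writer side), unknown to reader
  balance (writer side), unknown to reader
  R1 fires at balance
  R1 fires at codes
  R1 fires at price
  R1 fires at rating
  R3 fires at rating
  => forward verdict for Order: BREAKING, 5 violation(s)
decode walk for Order under reader schema v2:
  read fails at rating under R3
  => FAILS_AT (rating, R3)

backward: BREAKING [(balance, R1), (price, R1), (rating, R1), (rating, R3)]; forward: BREAKING [(balance, R1), (codes, R1), (price, R1), (rating, R1), (rating, R3)]; decoded: FAILS_AT (rating, R3)


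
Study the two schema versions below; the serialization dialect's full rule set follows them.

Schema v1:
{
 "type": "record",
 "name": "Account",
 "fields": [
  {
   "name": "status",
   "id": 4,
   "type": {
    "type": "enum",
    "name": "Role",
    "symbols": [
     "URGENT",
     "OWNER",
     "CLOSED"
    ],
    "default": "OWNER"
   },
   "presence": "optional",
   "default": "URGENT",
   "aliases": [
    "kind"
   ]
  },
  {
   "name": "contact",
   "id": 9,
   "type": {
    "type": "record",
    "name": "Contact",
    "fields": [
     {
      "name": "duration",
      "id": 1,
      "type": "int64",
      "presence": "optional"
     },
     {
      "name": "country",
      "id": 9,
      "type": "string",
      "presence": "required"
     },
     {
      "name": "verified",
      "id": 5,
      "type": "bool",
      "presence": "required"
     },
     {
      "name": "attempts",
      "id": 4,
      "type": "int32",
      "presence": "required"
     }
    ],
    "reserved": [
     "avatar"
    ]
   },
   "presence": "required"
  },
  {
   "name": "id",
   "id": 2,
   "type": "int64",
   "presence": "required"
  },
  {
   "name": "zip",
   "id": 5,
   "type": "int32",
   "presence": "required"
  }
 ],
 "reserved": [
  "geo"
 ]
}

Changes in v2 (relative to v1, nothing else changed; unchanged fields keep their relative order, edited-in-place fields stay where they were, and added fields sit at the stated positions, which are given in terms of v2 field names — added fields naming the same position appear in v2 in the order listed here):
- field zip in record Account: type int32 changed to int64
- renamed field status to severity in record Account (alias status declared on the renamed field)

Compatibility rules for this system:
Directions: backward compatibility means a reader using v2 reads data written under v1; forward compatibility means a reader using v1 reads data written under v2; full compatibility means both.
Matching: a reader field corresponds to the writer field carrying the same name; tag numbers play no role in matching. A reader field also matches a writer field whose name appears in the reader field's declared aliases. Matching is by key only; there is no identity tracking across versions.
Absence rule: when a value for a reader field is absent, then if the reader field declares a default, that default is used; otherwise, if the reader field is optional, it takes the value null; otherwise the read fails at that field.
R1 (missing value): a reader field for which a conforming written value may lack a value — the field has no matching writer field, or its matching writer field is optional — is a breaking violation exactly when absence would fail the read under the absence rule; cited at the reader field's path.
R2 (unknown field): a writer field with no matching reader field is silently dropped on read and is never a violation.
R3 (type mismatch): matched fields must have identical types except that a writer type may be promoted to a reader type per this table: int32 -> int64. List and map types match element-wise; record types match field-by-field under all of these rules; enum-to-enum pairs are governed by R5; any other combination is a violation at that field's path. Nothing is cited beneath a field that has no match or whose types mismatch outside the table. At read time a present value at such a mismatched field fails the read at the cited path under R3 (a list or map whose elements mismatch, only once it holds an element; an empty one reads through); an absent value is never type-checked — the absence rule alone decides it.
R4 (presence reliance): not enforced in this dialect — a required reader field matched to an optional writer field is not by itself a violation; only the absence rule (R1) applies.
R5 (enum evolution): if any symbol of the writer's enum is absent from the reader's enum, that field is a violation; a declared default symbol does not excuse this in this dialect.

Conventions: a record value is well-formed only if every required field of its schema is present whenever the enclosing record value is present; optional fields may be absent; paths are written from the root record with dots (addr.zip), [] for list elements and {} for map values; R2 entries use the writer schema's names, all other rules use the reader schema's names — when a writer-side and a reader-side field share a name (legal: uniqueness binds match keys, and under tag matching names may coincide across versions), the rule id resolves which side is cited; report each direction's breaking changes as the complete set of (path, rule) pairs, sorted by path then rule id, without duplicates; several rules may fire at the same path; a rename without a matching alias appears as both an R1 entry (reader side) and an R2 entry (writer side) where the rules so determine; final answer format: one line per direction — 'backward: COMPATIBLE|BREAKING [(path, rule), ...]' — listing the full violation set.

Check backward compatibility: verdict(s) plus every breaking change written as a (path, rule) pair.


backward: COMPATIBLE []

in Account below, arrows point writer -> reader
backward analysis of Account with v2 as reader and v1 as writer:
  severity <- status (Role -> Role, writer optional)
  contact <- contact (Contact -> Contact, writer required)
  id <- id (int64 -> int64, writer required)
  zip <- zip (int32 -> int64, writer required)
  contact.duration <- contact.duration (int64 -> int64, writer optional)
  contact.country <- contact.country (string -> string, writer required)
  contact.verified <- contact.verified (bool -> bool, writer required)
  contact.attempts <- contact.attempts (int32 -> int32, writer required)
  => backward: COMPATIBLE
checking off the Account differences that do not matter here:
  field zip in record Account: type int32 changed to int64 -> matters only for Account's forward compatibility — outside the asked direction
  renamed field status to severity in record Account (alias status declared on the renamed field) -> triggers nothing under Account's printed rules — same verdict


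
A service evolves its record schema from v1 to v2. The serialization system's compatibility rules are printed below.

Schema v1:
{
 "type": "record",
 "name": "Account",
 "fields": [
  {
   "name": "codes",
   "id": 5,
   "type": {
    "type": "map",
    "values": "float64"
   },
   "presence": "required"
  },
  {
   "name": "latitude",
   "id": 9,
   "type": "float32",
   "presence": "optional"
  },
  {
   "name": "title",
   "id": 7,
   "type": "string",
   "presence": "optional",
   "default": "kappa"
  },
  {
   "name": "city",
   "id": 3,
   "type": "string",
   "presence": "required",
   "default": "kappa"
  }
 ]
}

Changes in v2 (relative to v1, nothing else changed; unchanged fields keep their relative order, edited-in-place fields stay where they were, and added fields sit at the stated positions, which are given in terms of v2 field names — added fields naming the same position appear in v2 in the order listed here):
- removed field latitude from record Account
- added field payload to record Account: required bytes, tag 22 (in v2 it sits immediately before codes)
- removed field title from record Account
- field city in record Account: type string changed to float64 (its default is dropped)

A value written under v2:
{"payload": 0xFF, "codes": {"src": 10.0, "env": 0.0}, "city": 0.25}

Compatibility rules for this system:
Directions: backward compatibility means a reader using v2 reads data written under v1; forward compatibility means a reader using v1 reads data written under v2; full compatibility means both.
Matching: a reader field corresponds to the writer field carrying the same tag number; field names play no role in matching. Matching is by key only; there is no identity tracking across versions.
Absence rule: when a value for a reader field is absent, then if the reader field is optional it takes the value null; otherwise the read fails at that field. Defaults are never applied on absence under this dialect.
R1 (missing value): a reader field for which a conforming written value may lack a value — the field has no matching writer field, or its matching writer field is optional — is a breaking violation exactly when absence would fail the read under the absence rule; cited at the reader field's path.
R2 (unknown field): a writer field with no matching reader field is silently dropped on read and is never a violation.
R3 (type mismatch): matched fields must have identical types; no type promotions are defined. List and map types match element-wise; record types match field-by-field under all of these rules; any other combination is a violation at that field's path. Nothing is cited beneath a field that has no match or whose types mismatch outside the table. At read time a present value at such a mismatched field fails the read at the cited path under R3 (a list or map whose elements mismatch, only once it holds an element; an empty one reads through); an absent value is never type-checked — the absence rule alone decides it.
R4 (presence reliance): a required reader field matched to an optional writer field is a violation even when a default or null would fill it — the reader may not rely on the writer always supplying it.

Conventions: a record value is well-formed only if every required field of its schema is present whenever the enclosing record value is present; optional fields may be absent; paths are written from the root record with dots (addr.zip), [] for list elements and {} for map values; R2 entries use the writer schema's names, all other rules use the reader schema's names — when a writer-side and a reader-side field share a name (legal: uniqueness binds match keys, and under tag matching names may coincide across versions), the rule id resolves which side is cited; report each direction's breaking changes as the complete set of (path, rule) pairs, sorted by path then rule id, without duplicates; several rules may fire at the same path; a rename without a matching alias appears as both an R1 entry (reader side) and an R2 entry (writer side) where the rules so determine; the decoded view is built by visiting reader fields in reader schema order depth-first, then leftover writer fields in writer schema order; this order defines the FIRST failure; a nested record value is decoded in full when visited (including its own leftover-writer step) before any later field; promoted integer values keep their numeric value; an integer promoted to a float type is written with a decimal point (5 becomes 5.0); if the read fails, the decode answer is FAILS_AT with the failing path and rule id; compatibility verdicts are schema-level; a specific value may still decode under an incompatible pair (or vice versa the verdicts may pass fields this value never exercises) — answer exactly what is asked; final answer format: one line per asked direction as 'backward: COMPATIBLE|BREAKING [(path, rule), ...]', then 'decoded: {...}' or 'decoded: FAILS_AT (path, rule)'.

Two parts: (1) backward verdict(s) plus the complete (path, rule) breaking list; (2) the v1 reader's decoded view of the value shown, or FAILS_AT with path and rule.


backward: BREAKING [(city, R3), (payload, R1)]; decoded: FAILS_AT (city, R3)

the writer's type comes first in each Account pair
backward analysis of Account with v2 as reader and v1 as writer:
  no writer field matches reader payload
  writer required, map<string, float64> -> map<string, float64>: reader codes maps from writer codes
  writer required, string -> float64: reader city maps from writer city
  writer field latitude has no reader counterpart
  writer field title has no reader counterpart
  breaking: (city, R3)
  breaking: (payload, R1)
  => backward verdict for Account: BREAKING, 2 violation(s)
decode walk for Account under reader schema v1:
  codes := {"src": 10.0, "env": 0.0}
  latitude := null (absent, optional -> null)
  title := null (absent, optional -> null)
  read fails at city under R3
  => FAILS_AT (city, R3)
diffs on Account not affecting the asked answer:
  removed field latitude from record Account -> triggers nothing under Account's printed rules — same verdict
  removed field title from record Account -> triggers nothing under Account's printed rules — same verdict


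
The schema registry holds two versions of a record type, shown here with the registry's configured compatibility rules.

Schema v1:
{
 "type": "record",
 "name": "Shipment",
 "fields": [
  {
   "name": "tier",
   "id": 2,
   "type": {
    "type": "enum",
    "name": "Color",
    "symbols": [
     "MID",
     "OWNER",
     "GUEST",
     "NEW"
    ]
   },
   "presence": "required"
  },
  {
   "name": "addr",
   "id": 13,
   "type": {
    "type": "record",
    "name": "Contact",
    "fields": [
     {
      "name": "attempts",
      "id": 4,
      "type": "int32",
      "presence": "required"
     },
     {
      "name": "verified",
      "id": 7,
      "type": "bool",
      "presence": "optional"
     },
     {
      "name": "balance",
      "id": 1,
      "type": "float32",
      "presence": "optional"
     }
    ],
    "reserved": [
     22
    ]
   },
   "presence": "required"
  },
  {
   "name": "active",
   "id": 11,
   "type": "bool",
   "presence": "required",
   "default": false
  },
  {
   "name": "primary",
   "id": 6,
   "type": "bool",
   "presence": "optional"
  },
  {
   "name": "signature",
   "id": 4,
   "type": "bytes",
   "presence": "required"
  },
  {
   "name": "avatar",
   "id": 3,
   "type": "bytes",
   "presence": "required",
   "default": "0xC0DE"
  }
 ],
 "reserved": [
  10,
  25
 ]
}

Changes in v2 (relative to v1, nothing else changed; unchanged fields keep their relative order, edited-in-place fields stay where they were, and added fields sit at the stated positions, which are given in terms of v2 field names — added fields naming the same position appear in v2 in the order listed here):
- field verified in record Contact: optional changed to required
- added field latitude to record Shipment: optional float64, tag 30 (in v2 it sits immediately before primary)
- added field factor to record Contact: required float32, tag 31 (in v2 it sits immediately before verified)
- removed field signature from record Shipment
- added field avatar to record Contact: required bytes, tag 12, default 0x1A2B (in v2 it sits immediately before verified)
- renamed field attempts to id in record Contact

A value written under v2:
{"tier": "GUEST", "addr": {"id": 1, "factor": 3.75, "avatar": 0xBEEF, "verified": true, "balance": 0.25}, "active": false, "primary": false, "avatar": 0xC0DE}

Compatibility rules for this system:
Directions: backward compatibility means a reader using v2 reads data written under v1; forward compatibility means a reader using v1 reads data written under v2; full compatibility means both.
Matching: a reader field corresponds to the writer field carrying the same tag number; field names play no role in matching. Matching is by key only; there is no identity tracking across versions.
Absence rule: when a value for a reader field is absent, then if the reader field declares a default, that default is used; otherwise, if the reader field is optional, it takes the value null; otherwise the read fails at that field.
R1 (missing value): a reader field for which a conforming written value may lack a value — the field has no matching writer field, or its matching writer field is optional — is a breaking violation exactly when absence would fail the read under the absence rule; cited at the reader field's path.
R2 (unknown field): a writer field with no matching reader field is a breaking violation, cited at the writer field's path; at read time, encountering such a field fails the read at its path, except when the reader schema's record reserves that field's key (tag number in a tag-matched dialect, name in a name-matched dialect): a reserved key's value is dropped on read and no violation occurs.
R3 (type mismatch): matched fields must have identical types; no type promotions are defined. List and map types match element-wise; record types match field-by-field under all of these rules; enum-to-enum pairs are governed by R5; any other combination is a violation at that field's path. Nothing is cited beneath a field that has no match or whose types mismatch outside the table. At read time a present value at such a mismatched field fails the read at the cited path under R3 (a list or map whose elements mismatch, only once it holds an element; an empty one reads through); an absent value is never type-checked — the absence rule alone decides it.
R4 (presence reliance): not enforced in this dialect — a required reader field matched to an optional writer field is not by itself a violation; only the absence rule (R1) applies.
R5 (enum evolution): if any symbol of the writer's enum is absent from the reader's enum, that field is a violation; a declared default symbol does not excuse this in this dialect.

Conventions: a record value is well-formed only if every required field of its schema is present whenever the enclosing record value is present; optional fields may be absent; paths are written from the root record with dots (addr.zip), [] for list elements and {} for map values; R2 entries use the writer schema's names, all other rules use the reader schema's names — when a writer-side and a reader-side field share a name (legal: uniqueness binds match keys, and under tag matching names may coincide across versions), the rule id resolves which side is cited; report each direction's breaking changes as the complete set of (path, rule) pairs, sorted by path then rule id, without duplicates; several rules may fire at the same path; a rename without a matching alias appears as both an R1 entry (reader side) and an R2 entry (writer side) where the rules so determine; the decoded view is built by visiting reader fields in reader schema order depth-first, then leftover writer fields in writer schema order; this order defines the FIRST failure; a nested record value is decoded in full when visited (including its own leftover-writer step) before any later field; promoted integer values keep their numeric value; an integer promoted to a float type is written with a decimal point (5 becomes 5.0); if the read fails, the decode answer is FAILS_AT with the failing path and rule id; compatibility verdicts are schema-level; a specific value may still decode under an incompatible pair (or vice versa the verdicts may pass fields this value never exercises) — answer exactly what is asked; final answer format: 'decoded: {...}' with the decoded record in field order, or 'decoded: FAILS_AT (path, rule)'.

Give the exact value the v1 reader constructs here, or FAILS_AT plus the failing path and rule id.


decoded: FAILS_AT (addr.factor, R2)

each type pair in Shipment: writer, then reader
decode (reader v1):
  tier := "GUEST"
  addr.attempts := 1 (from writer id)
  addr.verified := true
  addr.balance := 0.25
  read fails at addr.factor under R2 (unknown field)
  => FAILS_AT (addr.factor, R2)
checking off the Shipment differences that do not matter here:
  field verified in record Contact: optional changed to required -> schema-level compatibility only; this Shipment value's decode is unchanged
  added field latitude to record Shipment: optional float64, tag 30 (in v2 it sits immediately before primary) -> schema-level compatibility only; this Shipment value's decode is unchanged
  added field avatar to record Contact: required bytes, tag 12, default 0x1A2B (in v2 it sits immediately before verified) -> schema-level compatibility only; this Shipment value's decode is unchanged
  removed field signature from record Shipment -> schema-level compatibility only; this Shipment value's decode is unchanged
  renamed field attempts to id in record Contact -> triggers nothing under the printed rules; the Shipment answer is the same either way


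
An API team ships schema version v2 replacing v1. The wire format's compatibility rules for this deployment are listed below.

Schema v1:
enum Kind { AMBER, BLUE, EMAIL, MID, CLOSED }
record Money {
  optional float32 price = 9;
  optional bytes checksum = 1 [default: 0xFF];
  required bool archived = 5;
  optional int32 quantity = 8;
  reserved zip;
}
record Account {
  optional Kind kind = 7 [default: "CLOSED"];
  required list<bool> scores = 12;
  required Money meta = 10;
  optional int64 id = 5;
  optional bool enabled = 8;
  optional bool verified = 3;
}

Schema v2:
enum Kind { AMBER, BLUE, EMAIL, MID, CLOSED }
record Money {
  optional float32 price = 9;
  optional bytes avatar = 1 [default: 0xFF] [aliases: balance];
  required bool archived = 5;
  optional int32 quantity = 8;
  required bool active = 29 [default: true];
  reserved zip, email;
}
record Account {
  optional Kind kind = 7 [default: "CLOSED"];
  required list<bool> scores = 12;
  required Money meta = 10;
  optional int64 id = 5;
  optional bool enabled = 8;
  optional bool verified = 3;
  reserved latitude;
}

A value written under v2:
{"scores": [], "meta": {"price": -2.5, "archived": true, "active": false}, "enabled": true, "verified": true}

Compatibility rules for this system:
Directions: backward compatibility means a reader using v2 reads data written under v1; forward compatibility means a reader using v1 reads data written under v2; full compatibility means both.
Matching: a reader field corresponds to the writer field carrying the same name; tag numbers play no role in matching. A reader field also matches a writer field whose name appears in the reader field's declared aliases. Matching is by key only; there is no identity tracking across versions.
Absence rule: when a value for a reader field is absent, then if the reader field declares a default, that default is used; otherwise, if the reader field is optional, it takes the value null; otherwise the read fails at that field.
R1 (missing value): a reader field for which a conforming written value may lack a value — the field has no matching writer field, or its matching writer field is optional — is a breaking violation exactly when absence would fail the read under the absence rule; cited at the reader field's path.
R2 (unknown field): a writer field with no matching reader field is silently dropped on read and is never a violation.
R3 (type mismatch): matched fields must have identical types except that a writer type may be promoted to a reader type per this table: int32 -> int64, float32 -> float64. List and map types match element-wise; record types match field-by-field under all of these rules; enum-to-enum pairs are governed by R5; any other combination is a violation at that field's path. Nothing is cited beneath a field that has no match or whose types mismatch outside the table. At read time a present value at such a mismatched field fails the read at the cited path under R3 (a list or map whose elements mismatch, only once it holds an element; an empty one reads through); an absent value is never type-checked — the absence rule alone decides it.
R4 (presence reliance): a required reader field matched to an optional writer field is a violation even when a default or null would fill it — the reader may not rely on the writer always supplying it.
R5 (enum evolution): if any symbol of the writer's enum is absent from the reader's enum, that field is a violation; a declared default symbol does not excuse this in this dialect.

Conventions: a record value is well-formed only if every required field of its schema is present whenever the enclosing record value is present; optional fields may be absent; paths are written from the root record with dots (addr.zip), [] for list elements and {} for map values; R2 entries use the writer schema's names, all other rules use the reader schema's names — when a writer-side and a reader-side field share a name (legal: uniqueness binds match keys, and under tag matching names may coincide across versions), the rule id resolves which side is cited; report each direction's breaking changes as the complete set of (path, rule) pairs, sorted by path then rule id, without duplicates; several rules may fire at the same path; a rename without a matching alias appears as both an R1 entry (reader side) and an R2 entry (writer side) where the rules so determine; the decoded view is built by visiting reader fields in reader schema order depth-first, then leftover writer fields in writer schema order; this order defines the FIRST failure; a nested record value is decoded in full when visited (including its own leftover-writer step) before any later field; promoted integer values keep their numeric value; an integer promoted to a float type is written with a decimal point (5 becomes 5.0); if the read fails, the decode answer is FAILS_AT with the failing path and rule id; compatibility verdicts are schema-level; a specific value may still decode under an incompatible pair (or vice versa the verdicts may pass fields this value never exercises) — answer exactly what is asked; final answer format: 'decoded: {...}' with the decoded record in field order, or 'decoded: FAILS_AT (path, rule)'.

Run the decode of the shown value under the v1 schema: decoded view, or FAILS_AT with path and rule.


each type pair in Account: writer, then reader
decoding the Account value with the v1 reader:
  kind := "CLOSED" (absent -> default)
  scores := []
  meta.price := -2.5
  meta.checksum := 0xFF (absent -> default)
  meta.archived := true
  meta.quantity := null (absent, optional -> null)
  writer meta.active: unknown -> dropped
  id := null (absent, optional -> null)
  enabled := true
  verified := true
  => decoded: {"kind": "CLOSED", "scores": [], "meta": {"price": -2.5, "checksum": 0xFF, "archived": true, "quantity": null}, "id": null, "enabled": true, "verified": true}
remaining Account differences; none change what is asked:
  added field active to record Money: required bool, tag 29, default true (in v2 it sits last) -> no rule fires on it and the decoded Account view is identical with or without it
  renamed field checksum to avatar in record Money -> no rule fires on it and the decoded Account view is identical with or without it

decoded: {"kind": "CLOSED", "scores": [], "meta": {"price": -2.5, "checksum": 0xFF, "archived": true, "quantity": null}, "id": null, "enabled": true, "verified": true}


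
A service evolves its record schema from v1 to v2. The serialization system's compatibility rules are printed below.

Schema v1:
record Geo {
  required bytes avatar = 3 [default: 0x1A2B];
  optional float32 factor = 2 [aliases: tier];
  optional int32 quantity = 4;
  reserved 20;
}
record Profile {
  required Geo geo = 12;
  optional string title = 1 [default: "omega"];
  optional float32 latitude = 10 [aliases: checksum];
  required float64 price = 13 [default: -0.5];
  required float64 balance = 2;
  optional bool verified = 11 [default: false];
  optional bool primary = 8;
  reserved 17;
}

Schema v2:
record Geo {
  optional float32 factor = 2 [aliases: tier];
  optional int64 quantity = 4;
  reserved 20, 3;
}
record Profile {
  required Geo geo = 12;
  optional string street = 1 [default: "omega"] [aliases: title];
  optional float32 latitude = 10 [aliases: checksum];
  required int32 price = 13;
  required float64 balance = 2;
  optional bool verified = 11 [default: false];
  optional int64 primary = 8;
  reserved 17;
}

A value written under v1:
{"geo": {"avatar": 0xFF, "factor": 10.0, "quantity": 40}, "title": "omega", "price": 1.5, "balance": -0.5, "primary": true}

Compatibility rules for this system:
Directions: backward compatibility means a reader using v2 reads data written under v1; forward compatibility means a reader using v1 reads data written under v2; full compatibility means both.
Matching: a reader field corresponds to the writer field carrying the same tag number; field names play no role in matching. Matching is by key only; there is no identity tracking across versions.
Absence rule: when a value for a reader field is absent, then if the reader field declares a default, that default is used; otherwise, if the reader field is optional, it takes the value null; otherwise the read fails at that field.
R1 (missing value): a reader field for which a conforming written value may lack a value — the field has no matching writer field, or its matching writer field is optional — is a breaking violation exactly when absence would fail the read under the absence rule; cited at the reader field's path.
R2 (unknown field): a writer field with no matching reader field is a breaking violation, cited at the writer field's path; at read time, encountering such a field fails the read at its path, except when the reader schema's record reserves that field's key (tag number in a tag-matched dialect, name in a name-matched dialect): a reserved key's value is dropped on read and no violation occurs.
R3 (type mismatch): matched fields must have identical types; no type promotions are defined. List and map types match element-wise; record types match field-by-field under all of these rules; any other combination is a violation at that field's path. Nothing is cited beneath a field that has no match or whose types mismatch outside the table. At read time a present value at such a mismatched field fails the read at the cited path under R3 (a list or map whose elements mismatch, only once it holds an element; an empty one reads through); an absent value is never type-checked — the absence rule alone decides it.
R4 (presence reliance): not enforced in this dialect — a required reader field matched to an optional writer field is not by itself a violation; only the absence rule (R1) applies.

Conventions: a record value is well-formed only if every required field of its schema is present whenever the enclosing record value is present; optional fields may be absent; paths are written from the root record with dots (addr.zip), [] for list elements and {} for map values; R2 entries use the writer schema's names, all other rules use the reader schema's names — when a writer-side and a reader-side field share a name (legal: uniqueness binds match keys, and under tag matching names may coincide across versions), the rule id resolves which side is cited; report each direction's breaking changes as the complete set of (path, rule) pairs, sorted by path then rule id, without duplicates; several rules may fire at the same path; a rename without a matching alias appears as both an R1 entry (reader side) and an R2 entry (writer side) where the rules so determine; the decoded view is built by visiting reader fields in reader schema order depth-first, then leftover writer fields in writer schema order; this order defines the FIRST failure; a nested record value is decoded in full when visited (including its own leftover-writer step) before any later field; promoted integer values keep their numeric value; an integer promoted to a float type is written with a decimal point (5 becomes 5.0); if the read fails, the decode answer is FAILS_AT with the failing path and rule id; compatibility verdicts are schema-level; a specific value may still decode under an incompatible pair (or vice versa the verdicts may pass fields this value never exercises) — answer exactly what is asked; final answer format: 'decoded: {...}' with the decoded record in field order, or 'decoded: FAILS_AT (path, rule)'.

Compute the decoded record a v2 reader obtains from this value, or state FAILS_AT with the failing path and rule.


decoded: FAILS_AT (geo.quantity, R3)

the writer's type comes first in each Profile pair
migrating the Profile value to v2:
  geo.factor := 10.0
  read fails at geo.quantity under R3
  => FAILS_AT (geo.quantity, R3)
diffs on Profile not affecting the asked answer:
  field primary in record Profile: type bool changed to int64 -> affects the rule determinations only; this particular Profile value decodes identically
  field price in record Profile: type float64 changed to int32 (its default is dropped) -> affects the rule determinations only; this particular Profile value decodes identically
  renamed field title to street in record Profile (alias title declared on the renamed field) -> no rule fires on it and the decoded Profile view is identical with or without it
  removed field avatar from record Geo (its key 3 joins the reserved list) -> no rule fires on it and the decoded Profile view is identical with or without it
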